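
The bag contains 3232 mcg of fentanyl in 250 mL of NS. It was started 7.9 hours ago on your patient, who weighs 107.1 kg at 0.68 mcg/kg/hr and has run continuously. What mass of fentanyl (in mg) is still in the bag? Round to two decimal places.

2.66 mg

Dose = 0.68 mcg/kg/hr × 107.1 kg = 72.828 mcg/hr
Concentration = 3232 mcg ÷ 250 mL = 12.928 mcg/mL
Rate = 72.828 mcg/hr ÷ 12.928 mcg/mL = 5.633354 mL/hr
Volume infused = 5.633354 mL/hr × 7.9 hr = 44.5035 mL
Volume remaining = 250 − 44.5035 = 205.4965 mL
Drug remaining = 205.4965 mL × 12.928 mcg/mL = 2656.659 mcg = 2.656659 mg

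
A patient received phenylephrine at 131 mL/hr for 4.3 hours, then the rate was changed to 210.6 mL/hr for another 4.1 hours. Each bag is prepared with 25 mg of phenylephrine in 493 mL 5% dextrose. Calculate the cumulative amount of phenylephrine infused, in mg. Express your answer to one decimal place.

72.4 mg

Concentration = 25 mg ÷ 493 mL = 0.05070994 mg/mL
Stage 1: 131 mL/hr × 4.3 hr = 563.3 mL → 563.3 mL × 0.05070994 mg/mL = 28.56491 mg
Stage 2: 210.6 mL/hr × 4.1 hr = 863.46 mL → 863.46 mL × 0.05070994 mg/mL = 43.786 mg
Total = 28.56491 + 43.786 = 72.35091 mg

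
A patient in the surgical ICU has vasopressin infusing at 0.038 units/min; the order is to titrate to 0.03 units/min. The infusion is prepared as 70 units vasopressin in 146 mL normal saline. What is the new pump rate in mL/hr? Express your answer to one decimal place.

3.8 mL/hr

0.03 units/min × 60 min/hr = 1.8 units/hr
Concentration = 70 units ÷ 146 mL = 0.4794521 units/mL
Rate = 1.8 units/hr ÷ 0.4794521 units/mL = 3.754286 mL/hr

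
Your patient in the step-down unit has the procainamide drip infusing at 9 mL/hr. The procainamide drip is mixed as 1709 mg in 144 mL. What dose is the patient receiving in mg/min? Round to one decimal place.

Concentration = 1709 mg ÷ 144 mL = 11.86806 mg/mL
Drug rate = 9 mL/hr × 11.86806 mg/mL = 106.8125 mg/hr
106.8125 mg/hr ÷ 60 min/hr = 1.780208 mg/min

1.8 mg/min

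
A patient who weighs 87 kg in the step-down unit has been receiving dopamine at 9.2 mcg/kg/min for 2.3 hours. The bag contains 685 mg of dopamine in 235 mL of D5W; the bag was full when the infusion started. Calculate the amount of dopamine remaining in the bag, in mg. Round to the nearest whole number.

Dose = 9.2 mcg/kg/min × 87 kg = 800.4 mcg/min
800.4 mcg/min × 60 min/hr = 48024 mcg/hr
Concentration = 685 mg ÷ 235 mL = 2.914894 mg/mL = 2914.894 mcg/mL
Rate = 48024 mcg/hr ÷ 2914.894 mcg/mL = 16.47539 mL/hr
Volume infused = 16.47539 mL/hr × 2.3 hr = 37.89339 mL
Volume remaining = 235 − 37.89339 = 197.1066 mL
Drug remaining = 197.1066 mL × 2914.894 mcg/mL = 574544.8 mcg = 574.5448 mg

575 mg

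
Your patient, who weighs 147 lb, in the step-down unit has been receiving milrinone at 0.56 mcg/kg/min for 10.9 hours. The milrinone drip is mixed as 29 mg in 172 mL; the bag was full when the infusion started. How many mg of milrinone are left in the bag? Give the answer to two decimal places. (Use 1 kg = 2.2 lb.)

4.53 mg

Weight = 147 lb ÷ 2.2 lb/kg = 66.81818 kg
Dose = 0.56 mcg/kg/min × 66.81818 kg = 37.41818 mcg/min
37.41818 mcg/min × 60 min/hr = 2245.091 mcg/hr
Concentration = 29 mg ÷ 172 mL = 0.1686047 mg/mL = 168.6047 mcg/mL
Rate = 2245.091 mcg/hr ÷ 168.6047 mcg/mL = 13.31571 mL/hr
Volume infused = 13.31571 mL/hr × 10.9 hr = 145.1413 mL
Volume remaining = 172 − 145.1413 = 26.85874 mL
Drug remaining = 26.85874 mL × 168.6047 mcg/mL = 4528.509 mcg = 4.528509 mg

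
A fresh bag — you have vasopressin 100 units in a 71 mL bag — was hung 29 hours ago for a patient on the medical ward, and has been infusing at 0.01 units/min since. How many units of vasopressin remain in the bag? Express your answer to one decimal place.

82.6 units

0.01 units/min × 60 min/hr = 0.6 units/hr
Concentration = 100 units ÷ 71 mL = 1.408451 units/mL
Rate = 0.6 units/hr ÷ 1.408451 units/mL = 0.426 mL/hr
Volume infused = 0.426 mL/hr × 29 hr = 12.354 mL
Volume remaining = 71 − 12.354 = 58.646 mL
Drug remaining = 58.646 mL × 1.408451 units/mL = 82.6 units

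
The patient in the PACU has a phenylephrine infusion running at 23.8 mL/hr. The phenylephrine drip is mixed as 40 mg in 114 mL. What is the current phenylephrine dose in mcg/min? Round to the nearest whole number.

Concentration = 40 mg ÷ 114 mL = 0.3508772 mg/mL = 350.8772 mcg/mL
Drug rate = 23.8 mL/hr × 350.8772 mcg/mL = 8350.877 mcg/hr
8350.877 mcg/hr ÷ 60 min/hr = 139.1813 mcg/min

139 mcg/min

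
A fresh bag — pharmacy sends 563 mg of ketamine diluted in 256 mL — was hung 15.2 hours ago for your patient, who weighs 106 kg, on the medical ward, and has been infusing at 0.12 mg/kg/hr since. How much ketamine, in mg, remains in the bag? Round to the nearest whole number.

370 mg

Dose = 0.12 mg/kg/hr × 106 kg = 12.72 mg/hr
Concentration = 563 mg ÷ 256 mL = 2.199219 mg/mL
Rate = 12.72 mg/hr ÷ 2.199219 mg/mL = 5.783872 mL/hr
Volume infused = 5.783872 mL/hr × 15.2 hr = 87.91486 mL
Volume remaining = 256 − 87.91486 = 168.0851 mL
Drug remaining = 168.0851 mL × 2.199219 mg/mL = 369.656 mg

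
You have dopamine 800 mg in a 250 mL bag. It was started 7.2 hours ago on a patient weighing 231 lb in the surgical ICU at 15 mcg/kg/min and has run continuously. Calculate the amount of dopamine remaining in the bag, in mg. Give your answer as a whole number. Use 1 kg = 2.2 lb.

Weight = 231 lb ÷ 2.2 lb/kg = 105 kg
Dose = 15 mcg/kg/min × 105 kg = 1575 mcg/min
1575 mcg/min × 60 min/hr = 94500 mcg/hr
Concentration = 800 mg ÷ 250 mL = 3.2 mg/mL = 3200 mcg/mL
Rate = 94500 mcg/hr ÷ 3200 mcg/mL = 29.53125 mL/hr
Volume infused = 29.53125 mL/hr × 7.2 hr = 212.625 mL
Volume remaining = 250 − 212.625 = 37.375 mL
Drug remaining = 37.375 mL × 3200 mcg/mL = 119600 mcg = 119.6 mg

120 mg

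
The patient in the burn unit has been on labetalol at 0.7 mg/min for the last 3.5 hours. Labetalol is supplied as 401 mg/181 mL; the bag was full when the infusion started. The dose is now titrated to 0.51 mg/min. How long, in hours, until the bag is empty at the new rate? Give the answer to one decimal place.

Initial rate:
0.7 mg/min × 60 min/hr = 42 mg/hr
Concentration = 401 mg ÷ 181 mL = 2.21547 mg/mL
Rate = 42 mg/hr ÷ 2.21547 mg/mL = 18.95761 mL/hr
Volume infused so far = 18.95761 mL/hr × 3.5 hr = 66.35162 mL
Volume remaining = 181 − 66.35162 = 114.6484 mL
New rate:
0.51 mg/min × 60 min/hr = 30.6 mg/hr
Rate = 30.6 mg/hr ÷ 2.21547 mg/mL = 13.81197 mL/hr
Time remaining = 114.6484 mL ÷ 13.81197 mL/hr = 8.300654 hr

8.3 hours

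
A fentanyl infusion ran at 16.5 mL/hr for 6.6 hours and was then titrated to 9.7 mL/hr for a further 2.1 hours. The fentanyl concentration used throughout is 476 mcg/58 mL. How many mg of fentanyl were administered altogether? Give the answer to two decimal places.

1.06 mg

Concentration = 476 mcg ÷ 58 mL = 8.206897 mcg/mL
Stage 1: 16.5 mL/hr × 6.6 hr = 108.9 mL → 108.9 mL × 8.206897 mcg/mL = 893.731 mcg
Stage 2: 9.7 mL/hr × 2.1 hr = 20.37 mL → 20.37 mL × 8.206897 mcg/mL = 167.1745 mcg
Total = 893.731 + 167.1745 = 1060.906 mcg = 1.060906 mg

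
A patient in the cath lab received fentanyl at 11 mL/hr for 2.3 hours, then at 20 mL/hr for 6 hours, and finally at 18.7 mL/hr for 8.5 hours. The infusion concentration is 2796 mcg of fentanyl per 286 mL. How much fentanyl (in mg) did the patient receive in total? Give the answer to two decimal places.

Concentration = 2796 mcg ÷ 286 mL = 9.776224 mcg/mL
Stage 1: 11 mL/hr × 2.3 hr = 25.3 mL → 25.3 mL × 9.776224 mcg/mL = 247.3385 mcg
Stage 2: 20 mL/hr × 6 hr = 120 mL → 120 mL × 9.776224 mcg/mL = 1173.147 mcg
Stage 3: 18.7 mL/hr × 8.5 hr = 158.95 mL → 158.95 mL × 9.776224 mcg/mL = 1553.931 mcg
Total = 247.3385 + 1173.147 + 1553.931 = 2974.416 mcg = 2.974416 mg

2.97 mg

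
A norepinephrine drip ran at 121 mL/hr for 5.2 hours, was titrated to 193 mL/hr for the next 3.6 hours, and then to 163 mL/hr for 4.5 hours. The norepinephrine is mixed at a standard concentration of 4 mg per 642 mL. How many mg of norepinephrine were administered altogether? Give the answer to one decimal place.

Concentration = 4 mg ÷ 642 mL = 0.00623053 mg/mL
Stage 1: 121 mL/hr × 5.2 hr = 629.2 mL → 629.2 mL × 0.00623053 mg/mL = 3.920249 mg
Stage 2: 193 mL/hr × 3.6 hr = 694.8 mL → 694.8 mL × 0.00623053 mg/mL = 4.328972 mg
Stage 3: 163 mL/hr × 4.5 hr = 733.5 mL → 733.5 mL × 0.00623053 mg/mL = 4.570093 mg
Total = 3.920249 + 4.328972 + 4.570093 = 12.81931 mg

12.8 mg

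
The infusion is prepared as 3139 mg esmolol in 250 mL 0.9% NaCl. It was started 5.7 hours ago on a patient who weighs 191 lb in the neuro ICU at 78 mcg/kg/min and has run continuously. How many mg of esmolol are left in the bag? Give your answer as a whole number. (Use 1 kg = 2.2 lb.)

823 mg

Weight = 191 lb ÷ 2.2 lb/kg = 86.81818 kg
Dose = 78 mcg/kg/min × 86.81818 kg = 6771.818 mcg/min
6771.818 mcg/min × 60 min/hr = 406309.1 mcg/hr
Concentration = 3139 mg ÷ 250 mL = 12.556 mg/mL = 12556 mcg/mL
Rate = 406309.1 mcg/hr ÷ 12556 mcg/mL = 32.35976 mL/hr
Volume infused = 32.35976 mL/hr × 5.7 hr = 184.4506 mL
Volume remaining = 250 − 184.4506 = 65.54939 mL
Drug remaining = 65.54939 mL × 12556 mcg/mL = 823038.2 mcg = 823.0382 mg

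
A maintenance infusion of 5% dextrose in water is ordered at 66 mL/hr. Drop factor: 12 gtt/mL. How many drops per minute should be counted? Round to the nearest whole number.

13 gtt/min

66 mL/hr ÷ 60 min/hr = 1.1 mL/min
1.1 mL/min × 12 gtt/mL = 13.2 gtt/min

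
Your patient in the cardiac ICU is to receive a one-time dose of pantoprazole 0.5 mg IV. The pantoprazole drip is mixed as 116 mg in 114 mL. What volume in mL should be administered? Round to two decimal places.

0.49 mL

Concentration = 116 mg ÷ 114 mL = 1.017544 mg/mL
Volume = 0.5 mg ÷ 1.017544 mg/mL = 0.4913793 mL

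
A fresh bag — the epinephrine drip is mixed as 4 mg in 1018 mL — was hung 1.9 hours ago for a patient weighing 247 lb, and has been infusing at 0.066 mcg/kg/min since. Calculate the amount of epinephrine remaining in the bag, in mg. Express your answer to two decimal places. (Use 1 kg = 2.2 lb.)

Weight = 247 lb ÷ 2.2 lb/kg = 112.2727 kg
Dose = 0.066 mcg/kg/min × 112.2727 kg = 7.41 mcg/min
7.41 mcg/min × 60 min/hr = 444.6 mcg/hr
Concentration = 4 mg ÷ 1018 mL = 0.003929273 mg/mL = 3.929273 mcg/mL
Rate = 444.6 mcg/hr ÷ 3.929273 mcg/mL = 113.1507 mL/hr
Volume infused = 113.1507 mL/hr × 1.9 hr = 214.9863 mL
Volume remaining = 1018 − 214.9863 = 803.0137 mL
Drug remaining = 803.0137 mL × 3.929273 mcg/mL = 3155.26 mcg = 3.15526 mg

3.16 mg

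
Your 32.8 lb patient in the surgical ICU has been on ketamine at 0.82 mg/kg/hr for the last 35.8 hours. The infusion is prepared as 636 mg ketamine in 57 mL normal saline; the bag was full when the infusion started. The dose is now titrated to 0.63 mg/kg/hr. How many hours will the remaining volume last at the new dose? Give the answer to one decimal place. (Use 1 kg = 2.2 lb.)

21.1 hours

Initial rate:
Weight = 32.8 lb ÷ 2.2 lb/kg = 14.90909 kg
Dose = 0.82 mg/kg/hr × 14.90909 kg = 12.22545 mg/hr
Concentration = 636 mg ÷ 57 mL = 11.15789 mg/mL
Rate = 12.22545 mg/hr ÷ 11.15789 mg/mL = 1.095678 mL/hr
Volume infused so far = 1.095678 mL/hr × 35.8 hr = 39.22526 mL
Volume remaining = 57 − 39.22526 = 17.77474 mL
New rate:
Dose = 0.63 mg/kg/hr × 14.90909 kg = 9.392727 mg/hr
Rate = 9.392727 mg/hr ÷ 11.15789 mg/mL = 0.841801 mL/hr
Time remaining = 17.77474 mL ÷ 0.841801 mL/hr = 21.11514 hr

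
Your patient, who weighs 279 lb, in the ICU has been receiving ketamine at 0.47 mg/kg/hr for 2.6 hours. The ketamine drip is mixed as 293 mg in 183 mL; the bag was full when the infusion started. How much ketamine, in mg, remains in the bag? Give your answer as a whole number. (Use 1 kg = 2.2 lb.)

Weight = 279 lb ÷ 2.2 lb/kg = 126.8182 kg
Dose = 0.47 mg/kg/hr × 126.8182 kg = 59.60455 mg/hr
Concentration = 293 mg ÷ 183 mL = 1.601093 mg/mL
Rate = 59.60455 mg/hr ÷ 1.601093 mg/mL = 37.22741 mL/hr
Volume infused = 37.22741 mL/hr × 2.6 hr = 96.79127 mL
Volume remaining = 183 − 96.79127 = 86.20873 mL
Drug remaining = 86.20873 mL × 1.601093 mg/mL = 138.0282 mg

138 mg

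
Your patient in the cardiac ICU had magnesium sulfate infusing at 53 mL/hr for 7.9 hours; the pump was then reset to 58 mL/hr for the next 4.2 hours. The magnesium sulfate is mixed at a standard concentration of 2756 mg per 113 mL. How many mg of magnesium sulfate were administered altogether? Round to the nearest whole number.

Concentration = 2756 mg ÷ 113 mL = 24.38938 mg/mL
Stage 1: 53 mL/hr × 7.9 hr = 418.7 mL → 418.7 mL × 24.38938 mg/mL = 10211.83 mg
Stage 2: 58 mL/hr × 4.2 hr = 243.6 mL → 243.6 mL × 24.38938 mg/mL = 5941.253 mg
Total = 10211.83 + 5941.253 = 16153.09 mg

16153 mg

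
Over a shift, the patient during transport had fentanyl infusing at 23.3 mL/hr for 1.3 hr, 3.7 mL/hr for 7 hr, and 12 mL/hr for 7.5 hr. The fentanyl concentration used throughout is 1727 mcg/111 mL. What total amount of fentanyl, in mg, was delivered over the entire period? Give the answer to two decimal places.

Concentration = 1727 mcg ÷ 111 mL = 15.55856 mcg/mL
Stage 1: 23.3 mL/hr × 1.3 hr = 30.29 mL → 30.29 mL × 15.55856 mcg/mL = 471.2687 mcg
Stage 2: 3.7 mL/hr × 7 hr = 25.9 mL → 25.9 mL × 15.55856 mcg/mL = 402.9667 mcg
Stage 3: 12 mL/hr × 7.5 hr = 90 mL → 90 mL × 15.55856 mcg/mL = 1400.27 mcg
Total = 471.2687 + 402.9667 + 1400.27 = 2274.506 mcg = 2.274506 mg

2.27 mg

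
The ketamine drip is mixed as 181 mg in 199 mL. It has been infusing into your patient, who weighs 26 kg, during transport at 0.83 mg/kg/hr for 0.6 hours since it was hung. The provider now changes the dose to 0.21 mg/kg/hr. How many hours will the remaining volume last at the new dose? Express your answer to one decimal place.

30.8 hours

Initial rate:
Dose = 0.83 mg/kg/hr × 26 kg = 21.58 mg/hr
Concentration = 181 mg ÷ 199 mL = 0.9095477 mg/mL
Rate = 21.58 mg/hr ÷ 0.9095477 mg/mL = 23.72608 mL/hr
Volume infused so far = 23.72608 mL/hr × 0.6 hr = 14.23565 mL
Volume remaining = 199 − 14.23565 = 184.7644 mL
New rate:
Dose = 0.21 mg/kg/hr × 26 kg = 5.46 mg/hr
Rate = 5.46 mg/hr ÷ 0.9095477 mg/mL = 6.002983 mL/hr
Time remaining = 184.7644 mL ÷ 6.002983 mL/hr = 30.77875 hr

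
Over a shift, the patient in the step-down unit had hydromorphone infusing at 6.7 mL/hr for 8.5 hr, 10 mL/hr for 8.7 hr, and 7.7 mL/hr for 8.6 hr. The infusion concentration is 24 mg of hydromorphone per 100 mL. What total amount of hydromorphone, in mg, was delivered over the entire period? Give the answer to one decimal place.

50.4 mg

Concentration = 24 mg ÷ 100 mL = 0.24 mg/mL
Stage 1: 6.7 mL/hr × 8.5 hr = 56.95 mL → 56.95 mL × 0.24 mg/mL = 13.668 mg
Stage 2: 10 mL/hr × 8.7 hr = 87 mL → 87 mL × 0.24 mg/mL = 20.88 mg
Stage 3: 7.7 mL/hr × 8.6 hr = 66.22 mL → 66.22 mL × 0.24 mg/mL = 15.8928 mg
Total = 13.668 + 20.88 + 15.8928 = 50.4408 mg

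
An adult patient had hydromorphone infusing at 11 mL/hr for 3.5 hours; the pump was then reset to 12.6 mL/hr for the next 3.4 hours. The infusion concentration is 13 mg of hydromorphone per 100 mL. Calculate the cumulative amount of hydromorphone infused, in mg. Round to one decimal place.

10.6 mg

Concentration = 13 mg ÷ 100 mL = 0.13 mg/mL
Stage 1: 11 mL/hr × 3.5 hr = 38.5 mL → 38.5 mL × 0.13 mg/mL = 5.005 mg
Stage 2: 12.6 mL/hr × 3.4 hr = 42.84 mL → 42.84 mL × 0.13 mg/mL = 5.5692 mg
Total = 5.005 + 5.5692 = 10.5742 mg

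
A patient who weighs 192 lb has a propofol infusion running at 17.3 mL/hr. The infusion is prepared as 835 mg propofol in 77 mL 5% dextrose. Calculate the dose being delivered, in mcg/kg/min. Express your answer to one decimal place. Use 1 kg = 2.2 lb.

35.8 mcg/kg/min

Weight = 192 lb ÷ 2.2 lb/kg = 87.27273 kg
Concentration = 835 mg ÷ 77 mL = 10.84416 mg/mL = 10844.16 mcg/mL
Drug rate = 17.3 mL/hr × 10844.16 mcg/mL = 187603.9 mcg/hr
187603.9 mcg/hr ÷ 60 min/hr = 3126.732 mcg/min
3126.732 mcg/min ÷ 87.27273 kg = 35.82713 mcg/kg/min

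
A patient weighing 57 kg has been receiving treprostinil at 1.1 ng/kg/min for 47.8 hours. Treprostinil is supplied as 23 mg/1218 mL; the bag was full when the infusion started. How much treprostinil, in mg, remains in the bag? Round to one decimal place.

22.8 mg

Dose = 1.1 ng/kg/min × 57 kg = 62.7 ng/min
62.7 ng/min × 60 min/hr = 3762 ng/hr
Concentration = 23 mg ÷ 1218 mL = 0.01888342 mg/mL = 18883.42 ng/mL
Rate = 3762 ng/hr ÷ 18883.42 ng/mL = 0.1992224 mL/hr
Volume infused = 0.1992224 mL/hr × 47.8 hr = 9.522832 mL
Volume remaining = 1218 − 9.522832 = 1208.477 mL
Drug remaining = 1208.477 mL × 18883.42 ng/mL = 22820176 ng = 22.82018 mg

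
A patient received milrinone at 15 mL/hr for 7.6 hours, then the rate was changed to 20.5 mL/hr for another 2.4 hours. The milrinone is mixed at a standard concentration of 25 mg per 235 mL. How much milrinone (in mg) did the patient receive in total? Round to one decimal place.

17.4 mg

Concentration = 25 mg ÷ 235 mL = 0.106383 mg/mL
Stage 1: 15 mL/hr × 7.6 hr = 114 mL → 114 mL × 0.106383 mg/mL = 12.12766 mg
Stage 2: 20.5 mL/hr × 2.4 hr = 49.2 mL → 49.2 mL × 0.106383 mg/mL = 5.234043 mg
Total = 12.12766 + 5.234043 = 17.3617 mg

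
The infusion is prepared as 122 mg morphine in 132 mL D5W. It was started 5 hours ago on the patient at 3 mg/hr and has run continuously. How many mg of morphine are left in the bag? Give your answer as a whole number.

107 mg

Concentration = 122 mg ÷ 132 mL = 0.9242424 mg/mL
Rate = 3 mg/hr ÷ 0.9242424 mg/mL = 3.245902 mL/hr
Volume infused = 3.245902 mL/hr × 5 hr = 16.22951 mL
Volume remaining = 132 − 16.22951 = 115.7705 mL
Drug remaining = 115.7705 mL × 0.9242424 mg/mL = 107 mg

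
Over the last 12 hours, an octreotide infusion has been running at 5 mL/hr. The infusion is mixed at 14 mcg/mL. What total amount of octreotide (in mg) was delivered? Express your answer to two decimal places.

Drug rate = 5 mL/hr × 14 mcg/mL = 70 mcg/hr
Total = 70 mcg/hr × 12 hr = 840 mcg = 0.84 mg

0.84 mg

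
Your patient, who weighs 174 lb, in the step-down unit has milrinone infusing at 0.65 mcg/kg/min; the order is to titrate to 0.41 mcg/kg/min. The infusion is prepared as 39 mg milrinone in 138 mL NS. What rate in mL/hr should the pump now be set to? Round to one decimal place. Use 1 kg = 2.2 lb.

6.9 mL/hr

Weight = 174 lb ÷ 2.2 lb/kg = 79.09091 kg
Dose = 0.41 mcg/kg/min × 79.09091 kg = 32.42727 mcg/min
32.42727 mcg/min × 60 min/hr = 1945.636 mcg/hr
Concentration = 39 mg ÷ 138 mL = 0.2826087 mg/mL = 282.6087 mcg/mL
Rate = 1945.636 mcg/hr ÷ 282.6087 mcg/mL = 6.884559 mL/hr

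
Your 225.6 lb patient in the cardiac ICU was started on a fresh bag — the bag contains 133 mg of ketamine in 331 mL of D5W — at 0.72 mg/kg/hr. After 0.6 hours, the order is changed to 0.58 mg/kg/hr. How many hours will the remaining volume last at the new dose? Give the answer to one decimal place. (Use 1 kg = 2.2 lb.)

Initial rate:
Weight = 225.6 lb ÷ 2.2 lb/kg = 102.5455 kg
Dose = 0.72 mg/kg/hr × 102.5455 kg = 73.83273 mg/hr
Concentration = 133 mg ÷ 331 mL = 0.4018127 mg/mL
Rate = 73.83273 mg/hr ÷ 0.4018127 mg/mL = 183.7491 mL/hr
Volume infused so far = 183.7491 mL/hr × 0.6 hr = 110.2495 mL
Volume remaining = 331 − 110.2495 = 220.7505 mL
New rate:
Dose = 0.58 mg/kg/hr × 102.5455 kg = 59.47636 mg/hr
Rate = 59.47636 mg/hr ÷ 0.4018127 mg/mL = 148.0201 mL/hr
Time remaining = 220.7505 mL ÷ 148.0201 mL/hr = 1.491355 hr

1.5 hours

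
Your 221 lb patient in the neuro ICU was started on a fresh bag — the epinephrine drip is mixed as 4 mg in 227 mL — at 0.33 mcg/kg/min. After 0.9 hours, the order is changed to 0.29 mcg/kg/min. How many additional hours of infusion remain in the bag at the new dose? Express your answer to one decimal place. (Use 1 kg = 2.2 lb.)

1.3 hours

Initial rate:
Weight = 221 lb ÷ 2.2 lb/kg = 100.4545 kg
Dose = 0.33 mcg/kg/min × 100.4545 kg = 33.15 mcg/min
33.15 mcg/min × 60 min/hr = 1989 mcg/hr
Concentration = 4 mg ÷ 227 mL = 0.01762115 mg/mL = 17.62115 mcg/mL
Rate = 1989 mcg/hr ÷ 17.62115 mcg/mL = 112.8758 mL/hr
Volume infused so far = 112.8758 mL/hr × 0.9 hr = 101.5882 mL
Volume remaining = 227 − 101.5882 = 125.4118 mL
New rate:
Dose = 0.29 mcg/kg/min × 100.4545 kg = 29.13182 mcg/min
29.13182 mcg/min × 60 min/hr = 1747.909 mcg/hr
Rate = 1747.909 mcg/hr ÷ 17.62115 mcg/mL = 99.19384 mL/hr
Time remaining = 125.4118 mL ÷ 99.19384 mL/hr = 1.264311 hr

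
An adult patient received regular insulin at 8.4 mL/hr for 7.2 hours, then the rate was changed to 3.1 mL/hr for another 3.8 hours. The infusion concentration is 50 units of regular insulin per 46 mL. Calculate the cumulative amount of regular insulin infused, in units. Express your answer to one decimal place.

78.5 units

Concentration = 50 units ÷ 46 mL = 1.086957 units/mL
Stage 1: 8.4 mL/hr × 7.2 hr = 60.48 mL → 60.48 mL × 1.086957 units/mL = 65.73913 units
Stage 2: 3.1 mL/hr × 3.8 hr = 11.78 mL → 11.78 mL × 1.086957 units/mL = 12.80435 units
Total = 65.73913 + 12.80435 = 78.54348 units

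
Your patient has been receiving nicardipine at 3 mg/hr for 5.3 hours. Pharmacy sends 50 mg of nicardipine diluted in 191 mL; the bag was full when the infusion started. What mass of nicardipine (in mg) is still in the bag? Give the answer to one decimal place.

Concentration = 50 mg ÷ 191 mL = 0.2617801 mg/mL
Rate = 3 mg/hr ÷ 0.2617801 mg/mL = 11.46 mL/hr
Volume infused = 11.46 mL/hr × 5.3 hr = 60.738 mL
Volume remaining = 191 − 60.738 = 130.262 mL
Drug remaining = 130.262 mL × 0.2617801 mg/mL = 34.1 mg

34.1 mg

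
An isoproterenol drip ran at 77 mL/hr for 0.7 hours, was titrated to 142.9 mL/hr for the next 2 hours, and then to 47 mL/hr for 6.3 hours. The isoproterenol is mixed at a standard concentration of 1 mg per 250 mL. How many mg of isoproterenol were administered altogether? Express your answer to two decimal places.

2.54 mg

Concentration = 1 mg ÷ 250 mL = 0.004 mg/mL
Stage 1: 77 mL/hr × 0.7 hr = 53.9 mL → 53.9 mL × 0.004 mg/mL = 0.2156 mg
Stage 2: 142.9 mL/hr × 2 hr = 285.8 mL → 285.8 mL × 0.004 mg/mL = 1.1432 mg
Stage 3: 47 mL/hr × 6.3 hr = 296.1 mL → 296.1 mL × 0.004 mg/mL = 1.1844 mg
Total = 0.2156 + 1.1432 + 1.1844 = 2.5432 mg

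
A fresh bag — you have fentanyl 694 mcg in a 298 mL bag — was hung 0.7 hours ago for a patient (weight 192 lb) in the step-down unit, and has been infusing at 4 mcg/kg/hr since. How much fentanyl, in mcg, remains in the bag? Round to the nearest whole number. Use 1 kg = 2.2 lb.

450 mcg

Weight = 192 lb ÷ 2.2 lb/kg = 87.27273 kg
Dose = 4 mcg/kg/hr × 87.27273 kg = 349.0909 mcg/hr
Concentration = 694 mcg ÷ 298 mL = 2.328859 mcg/mL
Rate = 349.0909 mcg/hr ÷ 2.328859 mcg/mL = 149.8978 mL/hr
Volume infused = 149.8978 mL/hr × 0.7 hr = 104.9285 mL
Volume remaining = 298 − 104.9285 = 193.0715 mL
Drug remaining = 193.0715 mL × 2.328859 mcg/mL = 449.6364 mcg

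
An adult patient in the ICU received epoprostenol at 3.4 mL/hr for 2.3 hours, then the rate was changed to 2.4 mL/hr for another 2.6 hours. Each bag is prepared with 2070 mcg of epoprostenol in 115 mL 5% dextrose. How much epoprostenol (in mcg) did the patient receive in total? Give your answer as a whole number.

Concentration = 2070 mcg ÷ 115 mL = 18 mcg/mL
Stage 1: 3.4 mL/hr × 2.3 hr = 7.82 mL → 7.82 mL × 18 mcg/mL = 140.76 mcg
Stage 2: 2.4 mL/hr × 2.6 hr = 6.24 mL → 6.24 mL × 18 mcg/mL = 112.32 mcg
Total = 140.76 + 112.32 = 253.08 mcg

253 mcg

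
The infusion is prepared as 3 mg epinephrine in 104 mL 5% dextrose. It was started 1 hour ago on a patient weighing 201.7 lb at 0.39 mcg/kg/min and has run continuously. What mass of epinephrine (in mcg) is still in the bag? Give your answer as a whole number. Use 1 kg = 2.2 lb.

Weight = 201.7 lb ÷ 2.2 lb/kg = 91.68182 kg
Dose = 0.39 mcg/kg/min × 91.68182 kg = 35.75591 mcg/min
35.75591 mcg/min × 60 min/hr = 2145.355 mcg/hr
Concentration = 3 mg ÷ 104 mL = 0.02884615 mg/mL = 28.84615 mcg/mL
Rate = 2145.355 mcg/hr ÷ 28.84615 mcg/mL = 74.37229 mL/hr
Volume infused = 74.37229 mL/hr × 1 hr = 74.37229 mL
Volume remaining = 104 − 74.37229 = 29.62771 mL
Drug remaining = 29.62771 mL × 28.84615 mcg/mL = 854.6455 mcg

855 mcg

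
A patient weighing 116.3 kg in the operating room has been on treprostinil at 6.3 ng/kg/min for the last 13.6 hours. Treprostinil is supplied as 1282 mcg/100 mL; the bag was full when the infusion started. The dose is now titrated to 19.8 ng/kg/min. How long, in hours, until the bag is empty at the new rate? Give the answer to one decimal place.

Initial rate:
Dose = 6.3 ng/kg/min × 116.3 kg = 732.69 ng/min
732.69 ng/min × 60 min/hr = 43961.4 ng/hr
Concentration = 1282 mcg ÷ 100 mL = 12.82 mcg/mL = 12820 ng/mL
Rate = 43961.4 ng/hr ÷ 12820 ng/mL = 3.429126 mL/hr
Volume infused so far = 3.429126 mL/hr × 13.6 hr = 46.63612 mL
Volume remaining = 100 − 46.63612 = 53.36388 mL
New rate:
Dose = 19.8 ng/kg/min × 116.3 kg = 2302.74 ng/min
2302.74 ng/min × 60 min/hr = 138164.4 ng/hr
Rate = 138164.4 ng/hr ÷ 12820 ng/mL = 10.77725 mL/hr
Time remaining = 53.36388 mL ÷ 10.77725 mL/hr = 4.951528 hr

5.0 hours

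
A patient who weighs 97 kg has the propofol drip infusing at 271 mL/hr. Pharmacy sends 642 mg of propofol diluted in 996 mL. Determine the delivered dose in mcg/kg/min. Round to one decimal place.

Concentration = 642 mg ÷ 996 mL = 0.6445783 mg/mL = 644.5783 mcg/mL
Drug rate = 271 mL/hr × 644.5783 mcg/mL = 174680.7 mcg/hr
174680.7 mcg/hr ÷ 60 min/hr = 2911.345 mcg/min
2911.345 mcg/min ÷ 97 kg = 30.01387 mcg/kg/min

30.0 mcg/kg/min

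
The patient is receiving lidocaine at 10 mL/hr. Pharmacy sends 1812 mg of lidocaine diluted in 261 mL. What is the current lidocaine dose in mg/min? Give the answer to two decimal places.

Concentration = 1812 mg ÷ 261 mL = 6.942529 mg/mL
Drug rate = 10 mL/hr × 6.942529 mg/mL = 69.42529 mg/hr
69.42529 mg/hr ÷ 60 min/hr = 1.157088 mg/min

1.16 mg/min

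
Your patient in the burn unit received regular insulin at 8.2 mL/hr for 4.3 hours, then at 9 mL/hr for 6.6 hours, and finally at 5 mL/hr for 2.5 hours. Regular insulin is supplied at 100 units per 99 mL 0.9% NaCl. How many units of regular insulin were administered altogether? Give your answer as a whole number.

Concentration = 100 units ÷ 99 mL = 1.010101 units/mL
Stage 1: 8.2 mL/hr × 4.3 hr = 35.26 mL → 35.26 mL × 1.010101 units/mL = 35.61616 units
Stage 2: 9 mL/hr × 6.6 hr = 59.4 mL → 59.4 mL × 1.010101 units/mL = 60 units
Stage 3: 5 mL/hr × 2.5 hr = 12.5 mL → 12.5 mL × 1.010101 units/mL = 12.62626 units
Total = 35.61616 + 60 + 12.62626 = 108.2424 units

108 units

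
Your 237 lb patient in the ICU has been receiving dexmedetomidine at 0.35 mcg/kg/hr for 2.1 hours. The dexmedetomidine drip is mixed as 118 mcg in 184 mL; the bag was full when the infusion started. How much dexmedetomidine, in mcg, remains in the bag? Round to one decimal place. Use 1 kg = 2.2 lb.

Weight = 237 lb ÷ 2.2 lb/kg = 107.7273 kg
Dose = 0.35 mcg/kg/hr × 107.7273 kg = 37.70455 mcg/hr
Concentration = 118 mcg ÷ 184 mL = 0.6413043 mcg/mL
Rate = 37.70455 mcg/hr ÷ 0.6413043 mcg/mL = 58.79353 mL/hr
Volume infused = 58.79353 mL/hr × 2.1 hr = 123.4664 mL
Volume remaining = 184 − 123.4664 = 60.53359 mL
Drug remaining = 60.53359 mL × 0.6413043 mcg/mL = 38.82045 mcg

38.8 mcg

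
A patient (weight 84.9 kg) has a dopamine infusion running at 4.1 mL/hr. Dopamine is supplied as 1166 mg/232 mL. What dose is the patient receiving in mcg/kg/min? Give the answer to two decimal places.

4.05 mcg/kg/min

Concentration = 1166 mg ÷ 232 mL = 5.025862 mg/mL = 5025.862 mcg/mL
Drug rate = 4.1 mL/hr × 5025.862 mcg/mL = 20606.03 mcg/hr
20606.03 mcg/hr ÷ 60 min/hr = 343.4339 mcg/min
343.4339 mcg/min ÷ 84.9 kg = 4.045158 mcg/kg/min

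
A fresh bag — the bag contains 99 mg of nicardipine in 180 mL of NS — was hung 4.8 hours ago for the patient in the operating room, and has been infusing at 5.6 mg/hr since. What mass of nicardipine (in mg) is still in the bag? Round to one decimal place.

Concentration = 99 mg ÷ 180 mL = 0.55 mg/mL
Rate = 5.6 mg/hr ÷ 0.55 mg/mL = 10.18182 mL/hr
Volume infused = 10.18182 mL/hr × 4.8 hr = 48.87273 mL
Volume remaining = 180 − 48.87273 = 131.1273 mL
Drug remaining = 131.1273 mL × 0.55 mg/mL = 72.12 mg

72.1 mg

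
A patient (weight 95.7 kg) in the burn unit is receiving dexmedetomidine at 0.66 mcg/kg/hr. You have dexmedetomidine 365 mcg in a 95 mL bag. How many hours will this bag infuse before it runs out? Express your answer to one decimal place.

Dose = 0.66 mcg/kg/hr × 95.7 kg = 63.162 mcg/hr
Concentration = 365 mcg ÷ 95 mL = 3.842105 mcg/mL
Rate = 63.162 mcg/hr ÷ 3.842105 mcg/mL = 16.43942 mL/hr
Duration = 95 mL ÷ 16.43942 mL/hr = 5.778791 hr

5.8 hours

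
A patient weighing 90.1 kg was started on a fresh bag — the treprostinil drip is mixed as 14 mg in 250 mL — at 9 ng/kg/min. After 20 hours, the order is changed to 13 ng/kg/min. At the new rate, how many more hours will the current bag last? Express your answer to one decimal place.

Initial rate:
Dose = 9 ng/kg/min × 90.1 kg = 810.9 ng/min
810.9 ng/min × 60 min/hr = 48654 ng/hr
Concentration = 14 mg ÷ 250 mL = 0.056 mg/mL = 56000 ng/mL
Rate = 48654 ng/hr ÷ 56000 ng/mL = 0.8688214 mL/hr
Volume infused so far = 0.8688214 mL/hr × 20 hr = 17.37643 mL
Volume remaining = 250 − 17.37643 = 232.6236 mL
New rate:
Dose = 13 ng/kg/min × 90.1 kg = 1171.3 ng/min
1171.3 ng/min × 60 min/hr = 70278 ng/hr
Rate = 70278 ng/hr ÷ 56000 ng/mL = 1.254964 mL/hr
Time remaining = 232.6236 mL ÷ 1.254964 mL/hr = 185.3627 hr

185.4 hours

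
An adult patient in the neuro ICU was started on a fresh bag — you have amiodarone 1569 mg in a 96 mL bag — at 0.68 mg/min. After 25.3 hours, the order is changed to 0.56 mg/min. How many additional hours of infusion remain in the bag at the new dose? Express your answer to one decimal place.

Initial rate:
0.68 mg/min × 60 min/hr = 40.8 mg/hr
Concentration = 1569 mg ÷ 96 mL = 16.34375 mg/mL
Rate = 40.8 mg/hr ÷ 16.34375 mg/mL = 2.496367 mL/hr
Volume infused so far = 2.496367 mL/hr × 25.3 hr = 63.15809 mL
Volume remaining = 96 − 63.15809 = 32.84191 mL
New rate:
0.56 mg/min × 60 min/hr = 33.6 mg/hr
Rate = 33.6 mg/hr ÷ 16.34375 mg/mL = 2.055832 mL/hr
Time remaining = 32.84191 mL ÷ 2.055832 mL/hr = 15.975 hr

16.0 hours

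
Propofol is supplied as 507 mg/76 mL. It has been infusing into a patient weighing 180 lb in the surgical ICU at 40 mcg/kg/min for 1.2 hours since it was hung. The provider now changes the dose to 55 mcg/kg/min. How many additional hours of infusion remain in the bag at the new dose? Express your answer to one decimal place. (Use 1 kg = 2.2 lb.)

Initial rate:
Weight = 180 lb ÷ 2.2 lb/kg = 81.81818 kg
Dose = 40 mcg/kg/min × 81.81818 kg = 3272.727 mcg/min
3272.727 mcg/min × 60 min/hr = 196363.6 mcg/hr
Concentration = 507 mg ÷ 76 mL = 6.671053 mg/mL = 6671.053 mcg/mL
Rate = 196363.6 mcg/hr ÷ 6671.053 mcg/mL = 29.43518 mL/hr
Volume infused so far = 29.43518 mL/hr × 1.2 hr = 35.32222 mL
Volume remaining = 76 − 35.32222 = 40.67778 mL
New rate:
Dose = 55 mcg/kg/min × 81.81818 kg = 4500 mcg/min
4500 mcg/min × 60 min/hr = 270000 mcg/hr
Rate = 270000 mcg/hr ÷ 6671.053 mcg/mL = 40.47337 mL/hr
Time remaining = 40.67778 mL ÷ 40.47337 mL/hr = 1.005051 hr

1.0 hours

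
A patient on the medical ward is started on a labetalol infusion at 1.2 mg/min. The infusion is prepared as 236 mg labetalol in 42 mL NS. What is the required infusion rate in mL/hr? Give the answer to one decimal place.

12.8 mL/hr

1.2 mg/min × 60 min/hr = 72 mg/hr
Concentration = 236 mg ÷ 42 mL = 5.619048 mg/mL
Rate = 72 mg/hr ÷ 5.619048 mg/mL = 12.81356 mL/hr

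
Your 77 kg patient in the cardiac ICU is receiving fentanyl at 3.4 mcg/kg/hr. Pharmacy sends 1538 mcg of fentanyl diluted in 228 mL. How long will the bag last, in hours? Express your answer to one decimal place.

5.9 hours

Dose = 3.4 mcg/kg/hr × 77 kg = 261.8 mcg/hr
Concentration = 1538 mcg ÷ 228 mL = 6.745614 mcg/mL
Rate = 261.8 mcg/hr ÷ 6.745614 mcg/mL = 38.8104 mL/hr
Duration = 228 mL ÷ 38.8104 mL/hr = 5.874714 hr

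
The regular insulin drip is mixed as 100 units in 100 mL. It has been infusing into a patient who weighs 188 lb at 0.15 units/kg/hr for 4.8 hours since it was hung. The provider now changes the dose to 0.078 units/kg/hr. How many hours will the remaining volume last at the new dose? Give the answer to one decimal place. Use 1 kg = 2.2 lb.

5.8 hours

Initial rate:
Weight = 188 lb ÷ 2.2 lb/kg = 85.45455 kg
Dose = 0.15 units/kg/hr × 85.45455 kg = 12.81818 units/hr
Concentration = 100 units ÷ 100 mL = 1 units/mL
Rate = 12.81818 units/hr ÷ 1 units/mL = 12.81818 mL/hr
Volume infused so far = 12.81818 mL/hr × 4.8 hr = 61.52727 mL
Volume remaining = 100 − 61.52727 = 38.47273 mL
New rate:
Dose = 0.078 units/kg/hr × 85.45455 kg = 6.665455 units/hr
Rate = 6.665455 units/hr ÷ 1 units/mL = 6.665455 mL/hr
Time remaining = 38.47273 mL ÷ 6.665455 mL/hr = 5.771959 hr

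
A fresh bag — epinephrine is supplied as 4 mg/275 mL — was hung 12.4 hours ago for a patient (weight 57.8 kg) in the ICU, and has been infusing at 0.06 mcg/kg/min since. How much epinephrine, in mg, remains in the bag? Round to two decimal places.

1.42 mg

Dose = 0.06 mcg/kg/min × 57.8 kg = 3.468 mcg/min
3.468 mcg/min × 60 min/hr = 208.08 mcg/hr
Concentration = 4 mg ÷ 275 mL = 0.01454545 mg/mL = 14.54545 mcg/mL
Rate = 208.08 mcg/hr ÷ 14.54545 mcg/mL = 14.3055 mL/hr
Volume infused = 14.3055 mL/hr × 12.4 hr = 177.3882 mL
Volume remaining = 275 − 177.3882 = 97.6118 mL
Drug remaining = 97.6118 mL × 14.54545 mcg/mL = 1419.808 mcg = 1.419808 mg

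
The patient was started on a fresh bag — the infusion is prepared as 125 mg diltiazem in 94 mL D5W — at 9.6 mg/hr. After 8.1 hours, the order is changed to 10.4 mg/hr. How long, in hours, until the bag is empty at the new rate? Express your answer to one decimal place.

4.5 hours

Initial rate:
Concentration = 125 mg ÷ 94 mL = 1.329787 mg/mL
Rate = 9.6 mg/hr ÷ 1.329787 mg/mL = 7.2192 mL/hr
Volume infused so far = 7.2192 mL/hr × 8.1 hr = 58.47552 mL
Volume remaining = 94 − 58.47552 = 35.52448 mL
New rate:
Rate = 10.4 mg/hr ÷ 1.329787 mg/mL = 7.8208 mL/hr
Time remaining = 35.52448 mL ÷ 7.8208 mL/hr = 4.542308 hr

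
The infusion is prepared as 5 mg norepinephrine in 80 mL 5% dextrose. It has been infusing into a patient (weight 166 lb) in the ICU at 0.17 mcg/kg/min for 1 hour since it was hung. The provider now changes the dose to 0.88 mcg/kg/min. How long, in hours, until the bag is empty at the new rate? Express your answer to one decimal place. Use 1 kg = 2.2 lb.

1.1 hours

Initial rate:
Weight = 166 lb ÷ 2.2 lb/kg = 75.45455 kg
Dose = 0.17 mcg/kg/min × 75.45455 kg = 12.82727 mcg/min
12.82727 mcg/min × 60 min/hr = 769.6364 mcg/hr
Concentration = 5 mg ÷ 80 mL = 0.0625 mg/mL = 62.5 mcg/mL
Rate = 769.6364 mcg/hr ÷ 62.5 mcg/mL = 12.31418 mL/hr
Volume infused so far = 12.31418 mL/hr × 1 hr = 12.31418 mL
Volume remaining = 80 − 12.31418 = 67.68582 mL
New rate:
Dose = 0.88 mcg/kg/min × 75.45455 kg = 66.4 mcg/min
66.4 mcg/min × 60 min/hr = 3984 mcg/hr
Rate = 3984 mcg/hr ÷ 62.5 mcg/mL = 63.744 mL/hr
Time remaining = 67.68582 mL ÷ 63.744 mL/hr = 1.061838 hr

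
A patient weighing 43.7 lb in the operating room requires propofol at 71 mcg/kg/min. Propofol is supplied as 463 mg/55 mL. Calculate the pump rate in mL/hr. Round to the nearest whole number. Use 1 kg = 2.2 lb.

Weight = 43.7 lb ÷ 2.2 lb/kg = 19.86364 kg
Dose = 71 mcg/kg/min × 19.86364 kg = 1410.318 mcg/min
1410.318 mcg/min × 60 min/hr = 84619.09 mcg/hr
Concentration = 463 mg ÷ 55 mL = 8.418182 mg/mL = 8418.182 mcg/mL
Rate = 84619.09 mcg/hr ÷ 8418.182 mcg/mL = 10.05194 mL/hr

10 mL/hr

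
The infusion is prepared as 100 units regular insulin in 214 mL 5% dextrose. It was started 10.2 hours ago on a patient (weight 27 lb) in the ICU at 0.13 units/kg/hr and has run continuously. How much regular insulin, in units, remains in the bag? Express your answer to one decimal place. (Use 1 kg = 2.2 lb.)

Weight = 27 lb ÷ 2.2 lb/kg = 12.27273 kg
Dose = 0.13 units/kg/hr × 12.27273 kg = 1.595455 units/hr
Concentration = 100 units ÷ 214 mL = 0.4672897 units/mL
Rate = 1.595455 units/hr ÷ 0.4672897 units/mL = 3.414273 mL/hr
Volume infused = 3.414273 mL/hr × 10.2 hr = 34.82558 mL
Volume remaining = 214 − 34.82558 = 179.1744 mL
Drug remaining = 179.1744 mL × 0.4672897 units/mL = 83.72636 units

83.7 units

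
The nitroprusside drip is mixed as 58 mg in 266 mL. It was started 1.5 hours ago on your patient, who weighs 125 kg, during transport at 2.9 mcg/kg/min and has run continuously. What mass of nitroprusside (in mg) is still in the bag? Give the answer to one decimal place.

Dose = 2.9 mcg/kg/min × 125 kg = 362.5 mcg/min
362.5 mcg/min × 60 min/hr = 21750 mcg/hr
Concentration = 58 mg ÷ 266 mL = 0.2180451 mg/mL = 218.0451 mcg/mL
Rate = 21750 mcg/hr ÷ 218.0451 mcg/mL = 99.75 mL/hr
Volume infused = 99.75 mL/hr × 1.5 hr = 149.625 mL
Volume remaining = 266 − 149.625 = 116.375 mL
Drug remaining = 116.375 mL × 218.0451 mcg/mL = 25375 mcg = 25.375 mg

25.4 mg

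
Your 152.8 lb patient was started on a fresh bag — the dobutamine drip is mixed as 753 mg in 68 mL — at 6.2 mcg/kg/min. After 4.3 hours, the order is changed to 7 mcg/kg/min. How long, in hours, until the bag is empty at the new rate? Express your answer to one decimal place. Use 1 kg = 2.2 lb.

Initial rate:
Weight = 152.8 lb ÷ 2.2 lb/kg = 69.45455 kg
Dose = 6.2 mcg/kg/min × 69.45455 kg = 430.6182 mcg/min
430.6182 mcg/min × 60 min/hr = 25837.09 mcg/hr
Concentration = 753 mg ÷ 68 mL = 11.07353 mg/mL = 11073.53 mcg/mL
Rate = 25837.09 mcg/hr ÷ 11073.53 mcg/mL = 2.33323 mL/hr
Volume infused so far = 2.33323 mL/hr × 4.3 hr = 10.03289 mL
Volume remaining = 68 − 10.03289 = 57.96711 mL
New rate:
Dose = 7 mcg/kg/min × 69.45455 kg = 486.1818 mcg/min
486.1818 mcg/min × 60 min/hr = 29170.91 mcg/hr
Rate = 29170.91 mcg/hr ÷ 11073.53 mcg/mL = 2.634292 mL/hr
Time remaining = 57.96711 mL ÷ 2.634292 mL/hr = 22.00482 hr

22.0 hours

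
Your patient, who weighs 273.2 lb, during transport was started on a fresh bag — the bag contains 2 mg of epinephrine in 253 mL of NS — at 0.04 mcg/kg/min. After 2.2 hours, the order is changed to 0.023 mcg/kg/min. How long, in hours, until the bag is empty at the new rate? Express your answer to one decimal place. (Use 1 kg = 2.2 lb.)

7.8 hours

Initial rate:
Weight = 273.2 lb ÷ 2.2 lb/kg = 124.1818 kg
Dose = 0.04 mcg/kg/min × 124.1818 kg = 4.967273 mcg/min
4.967273 mcg/min × 60 min/hr = 298.0364 mcg/hr
Concentration = 2 mg ÷ 253 mL = 0.007905138 mg/mL = 7.905138 mcg/mL
Rate = 298.0364 mcg/hr ÷ 7.905138 mcg/mL = 37.7016 mL/hr
Volume infused so far = 37.7016 mL/hr × 2.2 hr = 82.94352 mL
Volume remaining = 253 − 82.94352 = 170.0565 mL
New rate:
Dose = 0.023 mcg/kg/min × 124.1818 kg = 2.856182 mcg/min
2.856182 mcg/min × 60 min/hr = 171.3709 mcg/hr
Rate = 171.3709 mcg/hr ÷ 7.905138 mcg/mL = 21.67842 mL/hr
Time remaining = 170.0565 mL ÷ 21.67842 mL/hr = 7.844505 hr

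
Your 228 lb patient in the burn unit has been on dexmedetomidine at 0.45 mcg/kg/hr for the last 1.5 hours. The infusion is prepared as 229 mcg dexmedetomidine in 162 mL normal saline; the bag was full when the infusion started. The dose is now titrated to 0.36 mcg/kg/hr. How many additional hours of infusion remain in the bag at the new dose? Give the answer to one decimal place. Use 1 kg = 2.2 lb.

Initial rate:
Weight = 228 lb ÷ 2.2 lb/kg = 103.6364 kg
Dose = 0.45 mcg/kg/hr × 103.6364 kg = 46.63636 mcg/hr
Concentration = 229 mcg ÷ 162 mL = 1.41358 mcg/mL
Rate = 46.63636 mcg/hr ÷ 1.41358 mcg/mL = 32.99166 mL/hr
Volume infused so far = 32.99166 mL/hr × 1.5 hr = 49.4875 mL
Volume remaining = 162 − 49.4875 = 112.5125 mL
New rate:
Dose = 0.36 mcg/kg/hr × 103.6364 kg = 37.30909 mcg/hr
Rate = 37.30909 mcg/hr ÷ 1.41358 mcg/mL = 26.39333 mL/hr
Time remaining = 112.5125 mL ÷ 26.39333 mL/hr = 4.262914 hr

4.3 hours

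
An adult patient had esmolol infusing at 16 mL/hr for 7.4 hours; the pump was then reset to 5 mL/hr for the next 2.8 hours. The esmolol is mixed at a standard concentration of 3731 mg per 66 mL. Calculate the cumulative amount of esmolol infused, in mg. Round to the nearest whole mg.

Concentration = 3731 mg ÷ 66 mL = 56.5303 mg/mL
Stage 1: 16 mL/hr × 7.4 hr = 118.4 mL → 118.4 mL × 56.5303 mg/mL = 6693.188 mg
Stage 2: 5 mL/hr × 2.8 hr = 14 mL → 14 mL × 56.5303 mg/mL = 791.4242 mg
Total = 6693.188 + 791.4242 = 7484.612 mg

7485 mg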